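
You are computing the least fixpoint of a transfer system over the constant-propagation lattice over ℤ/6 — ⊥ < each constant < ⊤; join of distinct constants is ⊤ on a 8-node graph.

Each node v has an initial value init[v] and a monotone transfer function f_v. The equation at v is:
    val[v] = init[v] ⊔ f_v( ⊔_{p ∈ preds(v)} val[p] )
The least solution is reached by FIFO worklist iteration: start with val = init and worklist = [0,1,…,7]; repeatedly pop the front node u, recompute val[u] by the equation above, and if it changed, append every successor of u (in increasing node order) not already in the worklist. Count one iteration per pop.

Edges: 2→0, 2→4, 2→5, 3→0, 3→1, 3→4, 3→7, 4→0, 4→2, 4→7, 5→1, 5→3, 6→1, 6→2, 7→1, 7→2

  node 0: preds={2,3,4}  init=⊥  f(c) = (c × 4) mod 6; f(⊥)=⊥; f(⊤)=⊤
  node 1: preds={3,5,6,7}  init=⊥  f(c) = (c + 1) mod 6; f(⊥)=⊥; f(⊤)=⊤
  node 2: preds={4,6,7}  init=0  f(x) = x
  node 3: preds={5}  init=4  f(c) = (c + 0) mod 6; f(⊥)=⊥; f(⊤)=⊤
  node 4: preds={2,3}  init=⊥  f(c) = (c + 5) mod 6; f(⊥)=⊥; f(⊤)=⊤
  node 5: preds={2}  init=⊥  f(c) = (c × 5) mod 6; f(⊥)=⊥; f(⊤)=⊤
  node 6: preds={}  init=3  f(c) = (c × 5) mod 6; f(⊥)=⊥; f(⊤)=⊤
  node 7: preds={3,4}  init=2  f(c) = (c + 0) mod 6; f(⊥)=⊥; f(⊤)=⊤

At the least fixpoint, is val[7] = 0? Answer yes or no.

no

Trace (16 dequeues):
  [1] u=0 | in ⊤ | out ⊤ | prev ⊥ | push {}
  [2] u=1 | in ⊤ | out ⊤ | prev ⊥ | push {}
  [3] u=2 | in ⊤ | out ⊤ | prev 0 | push {0}
  [4] u=3 | in ⊥ | out 4 | ==
  [5] u=4 | in ⊤ | out ⊤ | prev ⊥ | push {2}
  [6] u=5 | in ⊤ | out ⊤ | prev ⊥ | push {1,3}
  [7] u=6 | in ⊥ | out 3 | ==
  [8] u=7 | in ⊤ | out ⊤ | prev 2 | push {}
  [9] u=0 | in ⊤ | out ⊤ | ==
  [10] u=2 | in ⊤ | out ⊤ | ==
  [11] u=1 | in ⊤ | out ⊤ | ==
  [12] u=3 | in ⊤ | out ⊤ | prev 4 | push {0,1,4,7}
  [13] u=0 | in ⊤ | out ⊤ | ==
  [14] u=1 | in ⊤ | out ⊤ | ==
  [15] u=4 | in ⊤ | out ⊤ | ==
  [16] u=7 | in ⊤ | out ⊤ | ==

Converged values:
  [0] ⊤
  [1] ⊤
  [2] ⊤
  [3] ⊤
  [4] ⊤
  [5] ⊤
  [6] 3
  [7] ⊤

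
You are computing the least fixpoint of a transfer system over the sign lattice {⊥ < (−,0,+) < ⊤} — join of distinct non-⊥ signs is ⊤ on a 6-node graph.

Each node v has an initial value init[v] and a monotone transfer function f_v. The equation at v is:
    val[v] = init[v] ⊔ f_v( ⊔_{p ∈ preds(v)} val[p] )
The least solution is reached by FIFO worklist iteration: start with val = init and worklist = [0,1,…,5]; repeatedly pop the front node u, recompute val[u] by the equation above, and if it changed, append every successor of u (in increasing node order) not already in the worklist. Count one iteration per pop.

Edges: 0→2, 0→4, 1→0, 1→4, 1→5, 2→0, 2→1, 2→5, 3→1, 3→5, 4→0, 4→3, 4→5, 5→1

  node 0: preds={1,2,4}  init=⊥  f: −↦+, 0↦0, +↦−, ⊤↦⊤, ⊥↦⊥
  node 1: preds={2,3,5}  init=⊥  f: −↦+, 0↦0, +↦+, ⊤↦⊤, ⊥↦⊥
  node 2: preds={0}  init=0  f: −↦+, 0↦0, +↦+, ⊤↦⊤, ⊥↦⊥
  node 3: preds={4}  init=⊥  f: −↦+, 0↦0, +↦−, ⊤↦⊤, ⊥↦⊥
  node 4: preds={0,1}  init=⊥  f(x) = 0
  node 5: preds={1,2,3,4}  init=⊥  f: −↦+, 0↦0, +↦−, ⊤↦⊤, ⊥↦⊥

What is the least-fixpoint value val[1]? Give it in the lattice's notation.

Trace (10 dequeues):
  [1] u=0 | in 0 | out 0 | prev ⊥ | push {}
  [2] u=1 | in 0 | out 0 | prev ⊥ | push {0}
  [3] u=2 | in 0 | out 0 | ==
  [4] u=3 | in ⊥ | out ⊥ | ==
  [5] u=4 | in 0 | out 0 | prev ⊥ | push {3}
  [6] u=5 | in 0 | out 0 | prev ⊥ | push {1}
  [7] u=0 | in 0 | out 0 | ==
  [8] u=3 | in 0 | out 0 | prev ⊥ | push {5}
  [9] u=1 | in 0 | out 0 | ==
  [10] u=5 | in 0 | out 0 | ==

Converged values:
  [0] 0
  [1] 0
  [2] 0
  [3] 0
  [4] 0
  [5] 0

0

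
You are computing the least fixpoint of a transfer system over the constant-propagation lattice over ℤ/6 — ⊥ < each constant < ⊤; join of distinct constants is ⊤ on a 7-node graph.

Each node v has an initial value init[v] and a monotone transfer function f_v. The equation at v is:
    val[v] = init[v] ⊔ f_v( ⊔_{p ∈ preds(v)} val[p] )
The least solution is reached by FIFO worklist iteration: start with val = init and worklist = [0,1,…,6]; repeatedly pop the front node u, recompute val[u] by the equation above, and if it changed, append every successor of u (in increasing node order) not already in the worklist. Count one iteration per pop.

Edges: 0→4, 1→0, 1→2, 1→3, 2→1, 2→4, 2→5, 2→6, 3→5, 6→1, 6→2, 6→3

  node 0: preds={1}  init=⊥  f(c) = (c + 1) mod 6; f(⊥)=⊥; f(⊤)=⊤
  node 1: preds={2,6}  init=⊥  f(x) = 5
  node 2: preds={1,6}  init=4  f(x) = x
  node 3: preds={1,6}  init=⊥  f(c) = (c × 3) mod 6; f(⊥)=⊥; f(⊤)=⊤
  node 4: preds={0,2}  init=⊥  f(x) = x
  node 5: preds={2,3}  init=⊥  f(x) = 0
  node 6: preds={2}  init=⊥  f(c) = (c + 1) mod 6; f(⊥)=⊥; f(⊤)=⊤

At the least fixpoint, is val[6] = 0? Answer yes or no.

no

Worklist (13 pops):
  #1 pop 0: in=⊥ → ⊥ (no change)
  #2 pop 1: in=4 → 5 (was ⊥); enqueue [0]
  #3 pop 2: in=5 → ⊤ (was 4); enqueue [1]
  #4 pop 3: in=5 → 3 (was ⊥); enqueue []
  #5 pop 4: in=⊤ → ⊤ (was ⊥); enqueue []
  #6 pop 5: in=⊤ → 0 (was ⊥); enqueue []
  #7 pop 6: in=⊤ → ⊤ (was ⊥); enqueue [2,3]
  #8 pop 0: in=5 → 0 (was ⊥); enqueue [4]
  #9 pop 1: in=⊤ → 5 (no change)
  #10 pop 2: in=⊤ → ⊤ (no change)
  #11 pop 3: in=⊤ → ⊤ (was 3); enqueue [5]
  #12 pop 4: in=⊤ → ⊤ (no change)
  #13 pop 5: in=⊤ → 0 (no change)

Fixpoint:
  val[0] = 0
  val[1] = 5
  val[2] = ⊤
  val[3] = ⊤
  val[4] = ⊤
  val[5] = 0
  val[6] = ⊤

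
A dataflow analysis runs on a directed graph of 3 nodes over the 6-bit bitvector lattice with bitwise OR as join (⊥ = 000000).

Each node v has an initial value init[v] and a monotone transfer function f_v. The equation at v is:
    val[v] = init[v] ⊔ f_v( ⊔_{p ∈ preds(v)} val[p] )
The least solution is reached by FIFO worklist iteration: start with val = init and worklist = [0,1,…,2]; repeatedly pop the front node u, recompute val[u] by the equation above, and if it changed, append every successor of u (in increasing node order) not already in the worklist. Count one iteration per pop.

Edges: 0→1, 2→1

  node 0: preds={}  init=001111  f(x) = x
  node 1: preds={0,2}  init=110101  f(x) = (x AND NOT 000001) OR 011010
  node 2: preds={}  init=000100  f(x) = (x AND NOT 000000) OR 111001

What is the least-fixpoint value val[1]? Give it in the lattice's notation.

Iteration log — 4 steps:
  step 1. node 0  ⊔preds=000000  new=001111  stable
  step 2. node 1  ⊔preds=001111  new=111111  old=110101  +wl: 
  step 3. node 2  ⊔preds=000000  new=111101  old=000100  +wl: 1
  step 4. node 1  ⊔preds=111111  new=111111  stable

Least fixpoint reached:
  node 0: 001111
  node 1: 111111
  node 2: 111101

111111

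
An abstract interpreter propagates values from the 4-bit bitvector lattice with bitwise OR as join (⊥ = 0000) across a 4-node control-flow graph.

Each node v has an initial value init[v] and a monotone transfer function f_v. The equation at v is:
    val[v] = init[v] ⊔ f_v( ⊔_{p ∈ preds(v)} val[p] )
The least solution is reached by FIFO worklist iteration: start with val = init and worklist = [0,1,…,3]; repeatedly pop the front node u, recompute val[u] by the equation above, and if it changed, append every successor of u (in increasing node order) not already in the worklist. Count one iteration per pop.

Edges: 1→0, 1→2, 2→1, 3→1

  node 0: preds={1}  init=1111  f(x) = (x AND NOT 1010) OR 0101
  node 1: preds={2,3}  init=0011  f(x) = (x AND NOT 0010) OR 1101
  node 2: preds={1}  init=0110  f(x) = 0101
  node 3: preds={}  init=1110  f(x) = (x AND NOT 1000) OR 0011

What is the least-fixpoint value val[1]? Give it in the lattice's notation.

1111

Worklist (6 pops):
  #1 pop 0: in=0011 → 1111 (no change)
  #2 pop 1: in=1110 → 1111 (was 0011); enqueue [0]
  #3 pop 2: in=1111 → 0111 (was 0110); enqueue [1]
  #4 pop 3: in=0000 → 1111 (was 1110); enqueue []
  #5 pop 0: in=1111 → 1111 (no change)
  #6 pop 1: in=1111 → 1111 (no change)

Fixpoint:
  val[0] = 1111
  val[1] = 1111
  val[2] = 0111
  val[3] = 1111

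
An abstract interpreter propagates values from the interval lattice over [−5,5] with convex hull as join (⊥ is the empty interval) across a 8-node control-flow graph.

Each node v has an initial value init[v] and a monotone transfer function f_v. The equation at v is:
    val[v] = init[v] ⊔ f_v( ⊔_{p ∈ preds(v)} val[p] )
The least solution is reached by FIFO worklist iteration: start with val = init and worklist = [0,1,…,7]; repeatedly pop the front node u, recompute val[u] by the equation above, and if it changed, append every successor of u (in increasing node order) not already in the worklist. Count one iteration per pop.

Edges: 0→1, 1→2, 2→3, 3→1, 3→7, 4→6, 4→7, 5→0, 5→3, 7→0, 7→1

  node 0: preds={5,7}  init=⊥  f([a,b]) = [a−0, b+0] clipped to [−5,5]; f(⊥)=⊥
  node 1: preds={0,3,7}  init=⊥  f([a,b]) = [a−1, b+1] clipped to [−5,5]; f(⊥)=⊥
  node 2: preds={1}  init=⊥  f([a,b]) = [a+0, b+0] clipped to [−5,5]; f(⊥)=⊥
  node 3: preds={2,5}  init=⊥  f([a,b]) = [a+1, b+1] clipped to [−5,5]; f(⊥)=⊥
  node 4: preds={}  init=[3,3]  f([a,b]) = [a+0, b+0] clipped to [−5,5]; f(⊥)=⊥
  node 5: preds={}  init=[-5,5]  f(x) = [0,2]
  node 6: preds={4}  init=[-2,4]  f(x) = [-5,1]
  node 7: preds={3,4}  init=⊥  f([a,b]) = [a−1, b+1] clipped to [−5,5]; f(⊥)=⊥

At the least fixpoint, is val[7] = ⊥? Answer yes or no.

Iteration log — 10 steps:
  step 1. node 0  ⊔preds=[-5,5]  new=[-5,5]  old=⊥  +wl: 
  step 2. node 1  ⊔preds=[-5,5]  new=[-5,5]  old=⊥  +wl: 
  step 3. node 2  ⊔preds=[-5,5]  new=[-5,5]  old=⊥  +wl: 
  step 4. node 3  ⊔preds=[-5,5]  new=[-4,5]  old=⊥  +wl: 1
  step 5. node 4  ⊔preds=⊥  new=[3,3]  stable
  step 6. node 5  ⊔preds=⊥  new=[-5,5]  stable
  step 7. node 6  ⊔preds=[3,3]  new=[-5,4]  old=[-2,4]  +wl: 
  step 8. node 7  ⊔preds=[-4,5]  new=[-5,5]  old=⊥  +wl: 0
  step 9. node 1  ⊔preds=[-5,5]  new=[-5,5]  stable
  step 10. node 0  ⊔preds=[-5,5]  new=[-5,5]  stable

Least fixpoint reached:
  node 0: [-5,5]
  node 1: [-5,5]
  node 2: [-5,5]
  node 3: [-4,5]
  node 4: [3,3]
  node 5: [-5,5]
  node 6: [-5,4]
  node 7: [-5,5]

no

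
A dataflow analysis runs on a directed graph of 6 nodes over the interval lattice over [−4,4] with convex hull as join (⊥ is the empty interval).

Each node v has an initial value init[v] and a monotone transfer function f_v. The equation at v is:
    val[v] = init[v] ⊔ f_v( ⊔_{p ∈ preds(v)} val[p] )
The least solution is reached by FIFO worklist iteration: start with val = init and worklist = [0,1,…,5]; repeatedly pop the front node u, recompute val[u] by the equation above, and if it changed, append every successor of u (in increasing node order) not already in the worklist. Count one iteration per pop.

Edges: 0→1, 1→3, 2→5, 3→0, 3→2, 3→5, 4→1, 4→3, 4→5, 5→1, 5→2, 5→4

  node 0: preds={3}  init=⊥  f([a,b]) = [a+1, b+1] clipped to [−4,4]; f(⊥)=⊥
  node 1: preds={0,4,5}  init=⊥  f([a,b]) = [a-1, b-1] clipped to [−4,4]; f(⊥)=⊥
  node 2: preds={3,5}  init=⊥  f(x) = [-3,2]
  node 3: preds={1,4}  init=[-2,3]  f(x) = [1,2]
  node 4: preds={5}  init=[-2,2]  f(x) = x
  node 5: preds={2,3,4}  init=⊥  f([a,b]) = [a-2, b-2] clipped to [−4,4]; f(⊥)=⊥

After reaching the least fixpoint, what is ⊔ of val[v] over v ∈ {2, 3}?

Trace (12 dequeues):
  [1] u=0 | in [-2,3] | out [-1,4] | prev ⊥ | push {}
  [2] u=1 | in [-2,4] | out [-3,3] | prev ⊥ | push {}
  [3] u=2 | in [-2,3] | out [-3,2] | prev ⊥ | push {}
  [4] u=3 | in [-3,3] | out [-2,3] | ==
  [5] u=4 | in ⊥ | out [-2,2] | ==
  [6] u=5 | in [-3,3] | out [-4,1] | prev ⊥ | push {1,2,4}
  [7] u=1 | in [-4,4] | out [-4,3] | prev [-3,3] | push {3}
  [8] u=2 | in [-4,3] | out [-3,2] | ==
  [9] u=4 | in [-4,1] | out [-4,2] | prev [-2,2] | push {1,5}
  [10] u=3 | in [-4,3] | out [-2,3] | ==
  [11] u=1 | in [-4,4] | out [-4,3] | ==
  [12] u=5 | in [-4,3] | out [-4,1] | ==

Converged values:
  [0] [-1,4]
  [1] [-4,3]
  [2] [-3,2]
  [3] [-2,3]
  [4] [-4,2]
  [5] [-4,1]

[-3,3]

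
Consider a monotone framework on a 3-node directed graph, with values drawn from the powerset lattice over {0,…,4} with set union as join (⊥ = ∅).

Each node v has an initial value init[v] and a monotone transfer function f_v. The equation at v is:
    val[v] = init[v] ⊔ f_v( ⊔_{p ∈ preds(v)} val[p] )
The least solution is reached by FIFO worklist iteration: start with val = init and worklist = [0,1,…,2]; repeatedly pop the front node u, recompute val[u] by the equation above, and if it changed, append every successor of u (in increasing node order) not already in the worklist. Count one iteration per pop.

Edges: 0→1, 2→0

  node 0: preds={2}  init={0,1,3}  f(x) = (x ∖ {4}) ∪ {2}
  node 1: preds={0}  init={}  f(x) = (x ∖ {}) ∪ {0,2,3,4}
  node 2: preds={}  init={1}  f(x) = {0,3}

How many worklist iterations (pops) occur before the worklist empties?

Iteration log — 4 steps:
  step 1. node 0  ⊔preds={1}  new={0,1,2,3}  old={0,1,3}  +wl: 
  step 2. node 1  ⊔preds={0,1,2,3}  new={0,1,2,3,4}  old={}  +wl: 
  step 3. node 2  ⊔preds={}  new={0,1,3}  old={1}  +wl: 0
  step 4. node 0  ⊔preds={0,1,3}  new={0,1,2,3}  stable

Least fixpoint reached:
  node 0: {0,1,2,3}
  node 1: {0,1,2,3,4}
  node 2: {0,1,3}

4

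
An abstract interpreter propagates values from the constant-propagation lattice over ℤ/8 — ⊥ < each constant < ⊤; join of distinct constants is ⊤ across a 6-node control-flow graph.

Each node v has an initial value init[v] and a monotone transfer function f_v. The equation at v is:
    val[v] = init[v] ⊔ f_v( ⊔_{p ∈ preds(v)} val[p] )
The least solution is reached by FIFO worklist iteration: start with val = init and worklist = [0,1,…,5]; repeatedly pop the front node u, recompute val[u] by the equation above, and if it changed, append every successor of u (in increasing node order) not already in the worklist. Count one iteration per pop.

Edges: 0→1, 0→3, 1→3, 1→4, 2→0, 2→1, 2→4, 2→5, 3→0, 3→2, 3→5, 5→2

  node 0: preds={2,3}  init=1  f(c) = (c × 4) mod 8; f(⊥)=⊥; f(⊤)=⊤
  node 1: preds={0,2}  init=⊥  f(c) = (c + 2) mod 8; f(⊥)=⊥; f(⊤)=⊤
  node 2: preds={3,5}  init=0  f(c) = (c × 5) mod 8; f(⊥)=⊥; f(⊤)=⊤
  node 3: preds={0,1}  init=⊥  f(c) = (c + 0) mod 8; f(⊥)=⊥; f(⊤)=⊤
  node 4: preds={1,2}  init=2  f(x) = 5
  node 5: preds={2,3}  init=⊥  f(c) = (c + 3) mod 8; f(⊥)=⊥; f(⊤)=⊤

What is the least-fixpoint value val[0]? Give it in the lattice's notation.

Iteration log — 12 steps:
  step 1. node 0  ⊔preds=0  new=⊤  old=1  +wl: 
  step 2. node 1  ⊔preds=⊤  new=⊤  old=⊥  +wl: 
  step 3. node 2  ⊔preds=⊥  new=0  stable
  step 4. node 3  ⊔preds=⊤  new=⊤  old=⊥  +wl: 0,2
  step 5. node 4  ⊔preds=⊤  new=⊤  old=2  +wl: 
  step 6. node 5  ⊔preds=⊤  new=⊤  old=⊥  +wl: 
  step 7. node 0  ⊔preds=⊤  new=⊤  stable
  step 8. node 2  ⊔preds=⊤  new=⊤  old=0  +wl: 0,1,4,5
  step 9. node 0  ⊔preds=⊤  new=⊤  stable
  step 10. node 1  ⊔preds=⊤  new=⊤  stable
  step 11. node 4  ⊔preds=⊤  new=⊤  stable
  step 12. node 5  ⊔preds=⊤  new=⊤  stable

Least fixpoint reached:
  node 0: ⊤
  node 1: ⊤
  node 2: ⊤
  node 3: ⊤
  node 4: ⊤
  node 5: ⊤

⊤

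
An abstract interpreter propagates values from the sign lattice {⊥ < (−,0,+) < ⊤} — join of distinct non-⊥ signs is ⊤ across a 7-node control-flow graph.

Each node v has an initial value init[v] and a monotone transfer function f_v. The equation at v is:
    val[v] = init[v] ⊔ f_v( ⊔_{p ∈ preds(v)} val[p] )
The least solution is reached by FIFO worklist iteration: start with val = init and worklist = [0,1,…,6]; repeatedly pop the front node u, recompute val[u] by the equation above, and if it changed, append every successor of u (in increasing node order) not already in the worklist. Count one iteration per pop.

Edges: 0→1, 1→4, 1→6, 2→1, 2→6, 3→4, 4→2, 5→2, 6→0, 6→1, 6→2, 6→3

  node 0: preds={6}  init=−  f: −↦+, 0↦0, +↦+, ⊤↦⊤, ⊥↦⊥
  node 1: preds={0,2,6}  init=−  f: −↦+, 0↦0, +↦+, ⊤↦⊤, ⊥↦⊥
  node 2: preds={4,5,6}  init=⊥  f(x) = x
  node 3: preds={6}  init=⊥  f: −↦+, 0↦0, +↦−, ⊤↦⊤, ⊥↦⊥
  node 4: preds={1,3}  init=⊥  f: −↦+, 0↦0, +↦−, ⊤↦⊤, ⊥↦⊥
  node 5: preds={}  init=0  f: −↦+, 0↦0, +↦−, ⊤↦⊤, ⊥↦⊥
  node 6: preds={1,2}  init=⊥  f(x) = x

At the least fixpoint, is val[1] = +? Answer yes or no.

Worklist (14 pops):
  #1 pop 0: in=⊥ → − (no change)
  #2 pop 1: in=− → ⊤ (was −); enqueue []
  #3 pop 2: in=0 → 0 (was ⊥); enqueue [1]
  #4 pop 3: in=⊥ → ⊥ (no change)
  #5 pop 4: in=⊤ → ⊤ (was ⊥); enqueue [2]
  #6 pop 5: in=⊥ → 0 (no change)
  #7 pop 6: in=⊤ → ⊤ (was ⊥); enqueue [0,3]
  #8 pop 1: in=⊤ → ⊤ (no change)
  #9 pop 2: in=⊤ → ⊤ (was 0); enqueue [1,6]
  #10 pop 0: in=⊤ → ⊤ (was −); enqueue []
  #11 pop 3: in=⊤ → ⊤ (was ⊥); enqueue [4]
  #12 pop 1: in=⊤ → ⊤ (no change)
  #13 pop 6: in=⊤ → ⊤ (no change)
  #14 pop 4: in=⊤ → ⊤ (no change)

Fixpoint:
  val[0] = ⊤
  val[1] = ⊤
  val[2] = ⊤
  val[3] = ⊤
  val[4] = ⊤
  val[5] = 0
  val[6] = ⊤

no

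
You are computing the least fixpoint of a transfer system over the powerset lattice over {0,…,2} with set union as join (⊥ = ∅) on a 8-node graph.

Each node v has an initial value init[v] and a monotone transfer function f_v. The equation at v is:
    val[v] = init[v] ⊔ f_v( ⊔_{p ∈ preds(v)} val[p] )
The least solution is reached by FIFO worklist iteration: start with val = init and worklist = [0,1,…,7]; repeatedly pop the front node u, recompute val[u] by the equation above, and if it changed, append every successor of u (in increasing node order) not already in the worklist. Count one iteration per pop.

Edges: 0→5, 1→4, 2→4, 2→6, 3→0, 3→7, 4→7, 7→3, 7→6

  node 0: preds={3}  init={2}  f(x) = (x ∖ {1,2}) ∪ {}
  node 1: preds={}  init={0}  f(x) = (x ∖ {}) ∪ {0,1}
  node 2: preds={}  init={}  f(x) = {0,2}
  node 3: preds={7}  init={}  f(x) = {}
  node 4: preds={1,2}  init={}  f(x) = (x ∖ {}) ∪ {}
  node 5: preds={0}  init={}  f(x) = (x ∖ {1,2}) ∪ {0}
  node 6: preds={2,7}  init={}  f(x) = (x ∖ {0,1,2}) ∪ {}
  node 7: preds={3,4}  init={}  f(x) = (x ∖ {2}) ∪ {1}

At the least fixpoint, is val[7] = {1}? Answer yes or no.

no

Trace (10 dequeues):
  [1] u=0 | in {} | out {2} | ==
  [2] u=1 | in {} | out {0,1} | prev {0} | push {}
  [3] u=2 | in {} | out {0,2} | prev {} | push {}
  [4] u=3 | in {} | out {} | ==
  [5] u=4 | in {0,1,2} | out {0,1,2} | prev {} | push {}
  [6] u=5 | in {2} | out {0} | prev {} | push {}
  [7] u=6 | in {0,2} | out {} | ==
  [8] u=7 | in {0,1,2} | out {0,1} | prev {} | push {3,6}
  [9] u=3 | in {0,1} | out {} | ==
  [10] u=6 | in {0,1,2} | out {} | ==

Converged values:
  [0] {2}
  [1] {0,1}
  [2] {0,2}
  [3] {}
  [4] {0,1,2}
  [5] {0}
  [6] {}
  [7] {0,1}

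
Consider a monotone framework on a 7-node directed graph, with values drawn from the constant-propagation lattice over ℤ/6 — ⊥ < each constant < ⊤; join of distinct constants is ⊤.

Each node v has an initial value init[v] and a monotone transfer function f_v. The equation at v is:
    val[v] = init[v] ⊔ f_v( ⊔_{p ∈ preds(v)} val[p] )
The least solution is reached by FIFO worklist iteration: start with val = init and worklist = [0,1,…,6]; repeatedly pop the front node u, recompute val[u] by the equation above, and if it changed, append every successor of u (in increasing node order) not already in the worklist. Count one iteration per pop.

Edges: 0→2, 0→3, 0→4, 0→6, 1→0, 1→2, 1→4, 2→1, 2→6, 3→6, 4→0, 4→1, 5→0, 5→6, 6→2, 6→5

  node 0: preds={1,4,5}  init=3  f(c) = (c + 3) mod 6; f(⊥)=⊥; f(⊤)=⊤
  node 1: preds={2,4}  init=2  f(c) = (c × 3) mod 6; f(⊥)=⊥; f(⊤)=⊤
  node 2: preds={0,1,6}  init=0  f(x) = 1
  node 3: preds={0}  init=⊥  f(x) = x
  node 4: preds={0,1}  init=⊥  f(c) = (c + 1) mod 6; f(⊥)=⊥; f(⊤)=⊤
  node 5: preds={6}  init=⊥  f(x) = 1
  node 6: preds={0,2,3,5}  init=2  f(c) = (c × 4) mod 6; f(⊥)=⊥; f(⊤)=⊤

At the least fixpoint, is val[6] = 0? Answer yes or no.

Iteration log — 11 steps:
  step 1. node 0  ⊔preds=2  new=⊤  old=3  +wl: 
  step 2. node 1  ⊔preds=0  new=⊤  old=2  +wl: 0
  step 3. node 2  ⊔preds=⊤  new=⊤  old=0  +wl: 1
  step 4. node 3  ⊔preds=⊤  new=⊤  old=⊥  +wl: 
  step 5. node 4  ⊔preds=⊤  new=⊤  old=⊥  +wl: 
  step 6. node 5  ⊔preds=2  new=1  old=⊥  +wl: 
  step 7. node 6  ⊔preds=⊤  new=⊤  old=2  +wl: 2,5
  step 8. node 0  ⊔preds=⊤  new=⊤  stable
  step 9. node 1  ⊔preds=⊤  new=⊤  stable
  step 10. node 2  ⊔preds=⊤  new=⊤  stable
  step 11. node 5  ⊔preds=⊤  new=1  stable

Least fixpoint reached:
  node 0: ⊤
  node 1: ⊤
  node 2: ⊤
  node 3: ⊤
  node 4: ⊤
  node 5: 1
  node 6: ⊤

no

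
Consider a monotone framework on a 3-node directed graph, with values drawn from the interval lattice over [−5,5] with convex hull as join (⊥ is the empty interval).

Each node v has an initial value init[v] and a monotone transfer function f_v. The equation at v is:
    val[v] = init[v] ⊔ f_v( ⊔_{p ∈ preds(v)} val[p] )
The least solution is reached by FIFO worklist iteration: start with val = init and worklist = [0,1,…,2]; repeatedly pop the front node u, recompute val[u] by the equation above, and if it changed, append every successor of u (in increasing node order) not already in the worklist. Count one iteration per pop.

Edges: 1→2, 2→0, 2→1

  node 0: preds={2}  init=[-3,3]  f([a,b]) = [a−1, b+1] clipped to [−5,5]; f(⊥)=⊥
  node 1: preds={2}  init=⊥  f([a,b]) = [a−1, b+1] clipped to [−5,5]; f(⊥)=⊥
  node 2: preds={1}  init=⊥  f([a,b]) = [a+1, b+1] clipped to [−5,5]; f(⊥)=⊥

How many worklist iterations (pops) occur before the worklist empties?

Worklist (3 pops):
  #1 pop 0: in=⊥ → [-3,3] (no change)
  #2 pop 1: in=⊥ → ⊥ (no change)
  #3 pop 2: in=⊥ → ⊥ (no change)

Fixpoint:
  val[0] = [-3,3]
  val[1] = ⊥
  val[2] = ⊥

3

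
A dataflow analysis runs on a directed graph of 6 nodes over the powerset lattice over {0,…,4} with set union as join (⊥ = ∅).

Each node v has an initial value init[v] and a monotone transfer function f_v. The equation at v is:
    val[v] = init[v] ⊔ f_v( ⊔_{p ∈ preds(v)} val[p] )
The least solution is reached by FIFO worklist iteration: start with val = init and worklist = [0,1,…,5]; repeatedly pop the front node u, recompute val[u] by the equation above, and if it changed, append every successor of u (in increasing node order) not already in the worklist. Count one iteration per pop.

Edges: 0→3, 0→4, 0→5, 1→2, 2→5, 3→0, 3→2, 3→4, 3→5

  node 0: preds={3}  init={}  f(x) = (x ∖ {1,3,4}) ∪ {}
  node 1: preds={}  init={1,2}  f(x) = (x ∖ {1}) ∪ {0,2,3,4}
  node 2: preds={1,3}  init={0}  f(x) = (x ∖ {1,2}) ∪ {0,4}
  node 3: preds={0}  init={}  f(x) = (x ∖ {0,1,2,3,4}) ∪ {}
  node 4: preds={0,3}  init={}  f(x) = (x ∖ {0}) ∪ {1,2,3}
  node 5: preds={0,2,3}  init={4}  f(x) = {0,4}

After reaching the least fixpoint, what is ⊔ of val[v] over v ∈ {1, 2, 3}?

Worklist (6 pops):
  #1 pop 0: in={} → {} (no change)
  #2 pop 1: in={} → {0,1,2,3,4} (was {1,2}); enqueue []
  #3 pop 2: in={0,1,2,3,4} → {0,3,4} (was {0}); enqueue []
  #4 pop 3: in={} → {} (no change)
  #5 pop 4: in={} → {1,2,3} (was {}); enqueue []
  #6 pop 5: in={0,3,4} → {0,4} (was {4}); enqueue []

Fixpoint:
  val[0] = {}
  val[1] = {0,1,2,3,4}
  val[2] = {0,3,4}
  val[3] = {}
  val[4] = {1,2,3}
  val[5] = {0,4}

{0,1,2,3,4}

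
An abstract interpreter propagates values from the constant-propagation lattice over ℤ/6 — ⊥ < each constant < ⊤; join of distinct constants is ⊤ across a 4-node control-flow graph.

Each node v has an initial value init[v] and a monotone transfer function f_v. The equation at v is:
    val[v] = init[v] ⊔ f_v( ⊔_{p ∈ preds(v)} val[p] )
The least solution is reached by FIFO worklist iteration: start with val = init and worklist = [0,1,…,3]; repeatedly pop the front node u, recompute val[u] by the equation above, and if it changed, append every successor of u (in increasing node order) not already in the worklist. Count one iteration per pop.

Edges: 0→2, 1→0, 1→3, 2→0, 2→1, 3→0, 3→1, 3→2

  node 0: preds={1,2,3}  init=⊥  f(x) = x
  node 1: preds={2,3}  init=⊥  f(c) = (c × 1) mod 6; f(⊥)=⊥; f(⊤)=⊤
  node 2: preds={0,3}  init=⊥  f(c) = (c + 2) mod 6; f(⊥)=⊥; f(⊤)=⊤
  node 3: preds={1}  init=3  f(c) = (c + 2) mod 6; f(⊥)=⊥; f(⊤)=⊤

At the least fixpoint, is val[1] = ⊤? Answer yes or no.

Iteration log — 10 steps:
  step 1. node 0  ⊔preds=3  new=3  old=⊥  +wl: 
  step 2. node 1  ⊔preds=3  new=3  old=⊥  +wl: 0
  step 3. node 2  ⊔preds=3  new=5  old=⊥  +wl: 1
  step 4. node 3  ⊔preds=3  new=⊤  old=3  +wl: 2
  step 5. node 0  ⊔preds=⊤  new=⊤  old=3  +wl: 
  step 6. node 1  ⊔preds=⊤  new=⊤  old=3  +wl: 0,3
  step 7. node 2  ⊔preds=⊤  new=⊤  old=5  +wl: 1
  step 8. node 0  ⊔preds=⊤  new=⊤  stable
  step 9. node 3  ⊔preds=⊤  new=⊤  stable
  step 10. node 1  ⊔preds=⊤  new=⊤  stable

Least fixpoint reached:
  node 0: ⊤
  node 1: ⊤
  node 2: ⊤
  node 3: ⊤

yes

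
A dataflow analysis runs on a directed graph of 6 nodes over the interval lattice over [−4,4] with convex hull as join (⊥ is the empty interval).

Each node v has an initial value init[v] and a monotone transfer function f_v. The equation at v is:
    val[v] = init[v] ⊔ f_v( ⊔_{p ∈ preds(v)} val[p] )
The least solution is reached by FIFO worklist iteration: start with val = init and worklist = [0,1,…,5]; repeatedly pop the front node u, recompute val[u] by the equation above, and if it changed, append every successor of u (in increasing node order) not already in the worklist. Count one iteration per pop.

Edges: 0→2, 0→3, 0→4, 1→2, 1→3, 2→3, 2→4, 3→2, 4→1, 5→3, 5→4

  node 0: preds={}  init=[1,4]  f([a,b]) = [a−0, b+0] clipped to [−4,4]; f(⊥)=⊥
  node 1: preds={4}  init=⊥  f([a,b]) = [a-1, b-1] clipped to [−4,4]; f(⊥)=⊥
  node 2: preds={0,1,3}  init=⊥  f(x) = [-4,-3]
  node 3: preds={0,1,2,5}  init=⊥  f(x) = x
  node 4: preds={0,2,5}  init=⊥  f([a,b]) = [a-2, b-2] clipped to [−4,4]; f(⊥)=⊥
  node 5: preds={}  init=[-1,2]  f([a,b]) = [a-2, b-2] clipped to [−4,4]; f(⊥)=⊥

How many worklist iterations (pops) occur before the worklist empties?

Iteration log — 10 steps:
  step 1. node 0  ⊔preds=⊥  new=[1,4]  stable
  step 2. node 1  ⊔preds=⊥  new=⊥  stable
  step 3. node 2  ⊔preds=[1,4]  new=[-4,-3]  old=⊥  +wl: 
  step 4. node 3  ⊔preds=[-4,4]  new=[-4,4]  old=⊥  +wl: 2
  step 5. node 4  ⊔preds=[-4,4]  new=[-4,2]  old=⊥  +wl: 1
  step 6. node 5  ⊔preds=⊥  new=[-1,2]  stable
  step 7. node 2  ⊔preds=[-4,4]  new=[-4,-3]  stable
  step 8. node 1  ⊔preds=[-4,2]  new=[-4,1]  old=⊥  +wl: 2,3
  step 9. node 2  ⊔preds=[-4,4]  new=[-4,-3]  stable
  step 10. node 3  ⊔preds=[-4,4]  new=[-4,4]  stable

Least fixpoint reached:
  node 0: [1,4]
  node 1: [-4,1]
  node 2: [-4,-3]
  node 3: [-4,4]
  node 4: [-4,2]
  node 5: [-1,2]

10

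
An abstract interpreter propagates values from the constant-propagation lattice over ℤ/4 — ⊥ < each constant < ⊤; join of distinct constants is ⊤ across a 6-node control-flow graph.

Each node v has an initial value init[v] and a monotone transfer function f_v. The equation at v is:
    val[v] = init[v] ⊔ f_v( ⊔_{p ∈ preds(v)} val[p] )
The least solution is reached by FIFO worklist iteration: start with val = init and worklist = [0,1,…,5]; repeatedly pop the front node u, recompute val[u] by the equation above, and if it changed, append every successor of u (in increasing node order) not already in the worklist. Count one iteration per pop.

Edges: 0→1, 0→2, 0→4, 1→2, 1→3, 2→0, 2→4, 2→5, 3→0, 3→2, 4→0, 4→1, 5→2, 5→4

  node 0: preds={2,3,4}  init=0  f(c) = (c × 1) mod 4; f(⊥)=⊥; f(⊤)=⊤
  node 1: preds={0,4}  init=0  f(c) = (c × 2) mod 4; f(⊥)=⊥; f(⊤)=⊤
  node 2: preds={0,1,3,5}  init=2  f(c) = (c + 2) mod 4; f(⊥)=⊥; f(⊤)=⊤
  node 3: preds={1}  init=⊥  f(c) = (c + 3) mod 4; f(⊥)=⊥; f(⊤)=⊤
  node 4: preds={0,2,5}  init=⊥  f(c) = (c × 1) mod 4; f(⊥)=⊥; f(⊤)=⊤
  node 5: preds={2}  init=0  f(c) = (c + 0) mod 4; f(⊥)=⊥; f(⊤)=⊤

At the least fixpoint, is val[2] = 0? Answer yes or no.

Worklist (10 pops):
  #1 pop 0: in=2 → ⊤ (was 0); enqueue []
  #2 pop 1: in=⊤ → ⊤ (was 0); enqueue []
  #3 pop 2: in=⊤ → ⊤ (was 2); enqueue [0]
  #4 pop 3: in=⊤ → ⊤ (was ⊥); enqueue [2]
  #5 pop 4: in=⊤ → ⊤ (was ⊥); enqueue [1]
  #6 pop 5: in=⊤ → ⊤ (was 0); enqueue [4]
  #7 pop 0: in=⊤ → ⊤ (no change)
  #8 pop 2: in=⊤ → ⊤ (no change)
  #9 pop 1: in=⊤ → ⊤ (no change)
  #10 pop 4: in=⊤ → ⊤ (no change)

Fixpoint:
  val[0] = ⊤
  val[1] = ⊤
  val[2] = ⊤
  val[3] = ⊤
  val[4] = ⊤
  val[5] = ⊤

no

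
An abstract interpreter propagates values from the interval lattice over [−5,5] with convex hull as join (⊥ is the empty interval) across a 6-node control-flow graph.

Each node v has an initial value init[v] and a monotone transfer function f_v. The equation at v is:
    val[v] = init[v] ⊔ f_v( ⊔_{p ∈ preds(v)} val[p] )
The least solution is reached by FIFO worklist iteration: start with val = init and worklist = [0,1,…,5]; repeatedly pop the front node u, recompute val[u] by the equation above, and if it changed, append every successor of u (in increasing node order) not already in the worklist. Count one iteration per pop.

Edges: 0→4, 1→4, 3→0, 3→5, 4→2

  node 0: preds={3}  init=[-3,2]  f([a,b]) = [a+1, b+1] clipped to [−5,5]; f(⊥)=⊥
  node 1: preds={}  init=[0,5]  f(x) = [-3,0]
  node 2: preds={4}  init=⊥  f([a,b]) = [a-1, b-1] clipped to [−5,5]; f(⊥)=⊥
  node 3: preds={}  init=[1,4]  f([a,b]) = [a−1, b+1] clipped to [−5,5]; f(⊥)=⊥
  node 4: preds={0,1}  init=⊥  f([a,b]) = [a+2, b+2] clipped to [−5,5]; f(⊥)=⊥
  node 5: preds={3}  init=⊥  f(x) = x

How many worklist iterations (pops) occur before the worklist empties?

7

Trace (7 dequeues):
  [1] u=0 | in [1,4] | out [-3,5] | prev [-3,2] | push {}
  [2] u=1 | in ⊥ | out [-3,5] | prev [0,5] | push {}
  [3] u=2 | in ⊥ | out ⊥ | ==
  [4] u=3 | in ⊥ | out [1,4] | ==
  [5] u=4 | in [-3,5] | out [-1,5] | prev ⊥ | push {2}
  [6] u=5 | in [1,4] | out [1,4] | prev ⊥ | push {}
  [7] u=2 | in [-1,5] | out [-2,4] | prev ⊥ | push {}

Converged values:
  [0] [-3,5]
  [1] [-3,5]
  [2] [-2,4]
  [3] [1,4]
  [4] [-1,5]
  [5] [1,4]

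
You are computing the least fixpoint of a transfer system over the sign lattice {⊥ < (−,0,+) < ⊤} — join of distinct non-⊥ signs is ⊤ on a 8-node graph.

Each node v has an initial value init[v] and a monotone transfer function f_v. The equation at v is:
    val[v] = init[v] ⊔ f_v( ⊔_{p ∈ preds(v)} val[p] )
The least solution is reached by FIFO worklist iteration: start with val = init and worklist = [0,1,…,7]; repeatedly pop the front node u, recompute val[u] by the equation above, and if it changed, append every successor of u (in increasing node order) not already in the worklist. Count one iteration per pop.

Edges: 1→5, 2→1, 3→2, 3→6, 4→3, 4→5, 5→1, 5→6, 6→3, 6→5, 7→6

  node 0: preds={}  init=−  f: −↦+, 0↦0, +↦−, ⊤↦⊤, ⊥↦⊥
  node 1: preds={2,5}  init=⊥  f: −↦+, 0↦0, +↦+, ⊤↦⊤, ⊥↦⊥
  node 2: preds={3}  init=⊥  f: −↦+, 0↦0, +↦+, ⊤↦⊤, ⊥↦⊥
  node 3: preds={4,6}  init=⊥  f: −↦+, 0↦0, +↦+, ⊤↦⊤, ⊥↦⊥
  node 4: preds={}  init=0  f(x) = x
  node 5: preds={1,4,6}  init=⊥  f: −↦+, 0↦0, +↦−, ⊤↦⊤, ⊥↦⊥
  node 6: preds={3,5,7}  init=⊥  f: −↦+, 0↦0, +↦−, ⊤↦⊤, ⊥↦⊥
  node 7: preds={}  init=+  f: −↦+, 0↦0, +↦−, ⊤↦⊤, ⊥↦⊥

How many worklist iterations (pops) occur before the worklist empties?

16

Iteration log — 16 steps:
  step 1. node 0  ⊔preds=⊥  new=−  stable
  step 2. node 1  ⊔preds=⊥  new=⊥  stable
  step 3. node 2  ⊔preds=⊥  new=⊥  stable
  step 4. node 3  ⊔preds=0  new=0  old=⊥  +wl: 2
  step 5. node 4  ⊔preds=⊥  new=0  stable
  step 6. node 5  ⊔preds=0  new=0  old=⊥  +wl: 1
  step 7. node 6  ⊔preds=⊤  new=⊤  old=⊥  +wl: 3,5
  step 8. node 7  ⊔preds=⊥  new=+  stable
  step 9. node 2  ⊔preds=0  new=0  old=⊥  +wl: 
  step 10. node 1  ⊔preds=0  new=0  old=⊥  +wl: 
  step 11. node 3  ⊔preds=⊤  new=⊤  old=0  +wl: 2,6
  step 12. node 5  ⊔preds=⊤  new=⊤  old=0  +wl: 1
  step 13. node 2  ⊔preds=⊤  new=⊤  old=0  +wl: 
  step 14. node 6  ⊔preds=⊤  new=⊤  stable
  step 15. node 1  ⊔preds=⊤  new=⊤  old=0  +wl: 5
  step 16. node 5  ⊔preds=⊤  new=⊤  stable

Least fixpoint reached:
  node 0: −
  node 1: ⊤
  node 2: ⊤
  node 3: ⊤
  node 4: 0
  node 5: ⊤
  node 6: ⊤
  node 7: +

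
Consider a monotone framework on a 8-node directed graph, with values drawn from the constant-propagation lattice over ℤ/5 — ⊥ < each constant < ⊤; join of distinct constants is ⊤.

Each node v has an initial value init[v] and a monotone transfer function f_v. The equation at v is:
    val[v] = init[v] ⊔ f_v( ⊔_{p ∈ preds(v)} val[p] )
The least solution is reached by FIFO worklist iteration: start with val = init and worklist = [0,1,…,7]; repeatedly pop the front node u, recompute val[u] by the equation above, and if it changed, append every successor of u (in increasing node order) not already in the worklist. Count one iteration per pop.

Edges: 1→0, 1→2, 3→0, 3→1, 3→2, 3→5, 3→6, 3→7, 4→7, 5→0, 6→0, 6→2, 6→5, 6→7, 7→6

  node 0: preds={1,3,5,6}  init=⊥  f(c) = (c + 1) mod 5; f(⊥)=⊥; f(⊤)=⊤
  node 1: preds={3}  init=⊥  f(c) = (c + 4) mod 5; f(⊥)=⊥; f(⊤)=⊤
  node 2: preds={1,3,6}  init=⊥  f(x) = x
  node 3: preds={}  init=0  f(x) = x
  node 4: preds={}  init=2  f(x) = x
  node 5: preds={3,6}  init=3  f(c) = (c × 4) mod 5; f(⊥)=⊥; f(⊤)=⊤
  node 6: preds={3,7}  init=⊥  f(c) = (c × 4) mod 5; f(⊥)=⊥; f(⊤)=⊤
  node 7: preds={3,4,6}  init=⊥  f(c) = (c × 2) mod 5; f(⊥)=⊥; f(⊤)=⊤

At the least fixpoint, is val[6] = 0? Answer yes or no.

Trace (16 dequeues):
  [1] u=0 | in ⊤ | out ⊤ | prev ⊥ | push {}
  [2] u=1 | in 0 | out 4 | prev ⊥ | push {0}
  [3] u=2 | in ⊤ | out ⊤ | prev ⊥ | push {}
  [4] u=3 | in ⊥ | out 0 | ==
  [5] u=4 | in ⊥ | out 2 | ==
  [6] u=5 | in 0 | out ⊤ | prev 3 | push {}
  [7] u=6 | in 0 | out 0 | prev ⊥ | push {2,5}
  [8] u=7 | in ⊤ | out ⊤ | prev ⊥ | push {6}
  [9] u=0 | in ⊤ | out ⊤ | ==
  [10] u=2 | in ⊤ | out ⊤ | ==
  [11] u=5 | in 0 | out ⊤ | ==
  [12] u=6 | in ⊤ | out ⊤ | prev 0 | push {0,2,5,7}
  [13] u=0 | in ⊤ | out ⊤ | ==
  [14] u=2 | in ⊤ | out ⊤ | ==
  [15] u=5 | in ⊤ | out ⊤ | ==
  [16] u=7 | in ⊤ | out ⊤ | ==

Converged values:
  [0] ⊤
  [1] 4
  [2] ⊤
  [3] 0
  [4] 2
  [5] ⊤
  [6] ⊤
  [7] ⊤

no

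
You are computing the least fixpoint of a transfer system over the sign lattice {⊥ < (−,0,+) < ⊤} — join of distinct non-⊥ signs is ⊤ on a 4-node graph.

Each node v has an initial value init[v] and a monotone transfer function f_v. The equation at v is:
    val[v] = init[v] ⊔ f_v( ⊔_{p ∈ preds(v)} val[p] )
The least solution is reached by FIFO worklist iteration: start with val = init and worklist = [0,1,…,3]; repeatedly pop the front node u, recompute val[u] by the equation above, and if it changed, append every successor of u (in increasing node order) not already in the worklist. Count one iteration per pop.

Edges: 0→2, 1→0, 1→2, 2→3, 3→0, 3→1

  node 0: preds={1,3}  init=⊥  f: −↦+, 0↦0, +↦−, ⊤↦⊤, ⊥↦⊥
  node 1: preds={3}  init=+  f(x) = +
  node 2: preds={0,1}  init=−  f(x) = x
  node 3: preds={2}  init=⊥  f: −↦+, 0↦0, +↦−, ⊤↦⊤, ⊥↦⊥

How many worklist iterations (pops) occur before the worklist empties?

7

Worklist (7 pops):
  #1 pop 0: in=+ → − (was ⊥); enqueue []
  #2 pop 1: in=⊥ → + (no change)
  #3 pop 2: in=⊤ → ⊤ (was −); enqueue []
  #4 pop 3: in=⊤ → ⊤ (was ⊥); enqueue [0,1]
  #5 pop 0: in=⊤ → ⊤ (was −); enqueue [2]
  #6 pop 1: in=⊤ → + (no change)
  #7 pop 2: in=⊤ → ⊤ (no change)

Fixpoint:
  val[0] = ⊤
  val[1] = +
  val[2] = ⊤
  val[3] = ⊤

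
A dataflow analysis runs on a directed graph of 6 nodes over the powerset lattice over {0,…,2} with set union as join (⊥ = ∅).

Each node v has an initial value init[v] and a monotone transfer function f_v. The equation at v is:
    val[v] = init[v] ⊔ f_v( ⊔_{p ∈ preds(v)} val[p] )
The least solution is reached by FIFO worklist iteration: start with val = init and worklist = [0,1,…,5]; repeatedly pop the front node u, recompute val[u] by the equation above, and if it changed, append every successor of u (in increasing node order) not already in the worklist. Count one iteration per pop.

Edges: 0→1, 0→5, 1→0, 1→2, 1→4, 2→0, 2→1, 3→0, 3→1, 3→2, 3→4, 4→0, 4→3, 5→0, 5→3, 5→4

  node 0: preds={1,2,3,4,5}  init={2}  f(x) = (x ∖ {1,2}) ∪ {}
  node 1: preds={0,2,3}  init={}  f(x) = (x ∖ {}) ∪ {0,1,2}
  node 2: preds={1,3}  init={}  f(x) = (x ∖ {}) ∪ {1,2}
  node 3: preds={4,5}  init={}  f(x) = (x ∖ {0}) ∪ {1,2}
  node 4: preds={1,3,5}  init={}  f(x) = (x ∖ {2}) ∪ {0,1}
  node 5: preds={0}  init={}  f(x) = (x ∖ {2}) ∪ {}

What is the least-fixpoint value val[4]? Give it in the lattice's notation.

{0,1}

Trace (14 dequeues):
  [1] u=0 | in {} | out {2} | ==
  [2] u=1 | in {2} | out {0,1,2} | prev {} | push {0}
  [3] u=2 | in {0,1,2} | out {0,1,2} | prev {} | push {1}
  [4] u=3 | in {} | out {1,2} | prev {} | push {2}
  [5] u=4 | in {0,1,2} | out {0,1} | prev {} | push {3}
  [6] u=5 | in {2} | out {} | ==
  [7] u=0 | in {0,1,2} | out {0,2} | prev {2} | push {5}
  [8] u=1 | in {0,1,2} | out {0,1,2} | ==
  [9] u=2 | in {0,1,2} | out {0,1,2} | ==
  [10] u=3 | in {0,1} | out {1,2} | ==
  [11] u=5 | in {0,2} | out {0} | prev {} | push {0,3,4}
  [12] u=0 | in {0,1,2} | out {0,2} | ==
  [13] u=3 | in {0,1} | out {1,2} | ==
  [14] u=4 | in {0,1,2} | out {0,1} | ==

Converged values:
  [0] {0,2}
  [1] {0,1,2}
  [2] {0,1,2}
  [3] {1,2}
  [4] {0,1}
  [5] {0}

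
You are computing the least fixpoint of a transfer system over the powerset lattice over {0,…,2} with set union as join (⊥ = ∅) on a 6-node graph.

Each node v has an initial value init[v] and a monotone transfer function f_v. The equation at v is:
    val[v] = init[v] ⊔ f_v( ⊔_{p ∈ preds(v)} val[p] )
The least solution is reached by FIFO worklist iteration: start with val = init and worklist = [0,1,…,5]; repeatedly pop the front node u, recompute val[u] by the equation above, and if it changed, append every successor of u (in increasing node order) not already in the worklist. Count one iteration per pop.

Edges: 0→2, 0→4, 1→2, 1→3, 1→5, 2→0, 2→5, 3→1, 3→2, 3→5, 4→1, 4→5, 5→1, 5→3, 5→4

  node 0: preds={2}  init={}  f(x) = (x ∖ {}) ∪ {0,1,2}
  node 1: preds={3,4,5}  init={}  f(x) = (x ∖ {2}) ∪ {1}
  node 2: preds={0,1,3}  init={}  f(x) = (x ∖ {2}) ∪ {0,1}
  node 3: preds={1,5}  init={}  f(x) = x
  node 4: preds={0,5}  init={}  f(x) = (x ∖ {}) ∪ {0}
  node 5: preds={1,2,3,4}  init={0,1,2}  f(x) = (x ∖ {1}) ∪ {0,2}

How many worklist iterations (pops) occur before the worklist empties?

9

Trace (9 dequeues):
  [1] u=0 | in {} | out {0,1,2} | prev {} | push {}
  [2] u=1 | in {0,1,2} | out {0,1} | prev {} | push {}
  [3] u=2 | in {0,1,2} | out {0,1} | prev {} | push {0}
  [4] u=3 | in {0,1,2} | out {0,1,2} | prev {} | push {1,2}
  [5] u=4 | in {0,1,2} | out {0,1,2} | prev {} | push {}
  [6] u=5 | in {0,1,2} | out {0,1,2} | ==
  [7] u=0 | in {0,1} | out {0,1,2} | ==
  [8] u=1 | in {0,1,2} | out {0,1} | ==
  [9] u=2 | in {0,1,2} | out {0,1} | ==

Converged values:
  [0] {0,1,2}
  [1] {0,1}
  [2] {0,1}
  [3] {0,1,2}
  [4] {0,1,2}
  [5] {0,1,2}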